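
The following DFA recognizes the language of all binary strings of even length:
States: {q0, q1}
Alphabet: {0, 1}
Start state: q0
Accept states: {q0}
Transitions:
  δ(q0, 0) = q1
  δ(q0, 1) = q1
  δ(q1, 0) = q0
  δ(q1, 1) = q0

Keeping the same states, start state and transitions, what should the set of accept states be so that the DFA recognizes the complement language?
The DFA is complete (every state has a transition on every symbol), so the complement
is recognized by the same DFA with accepting and non-accepting states swapped.
Original accept states: {q0}
Complement accept states = All states - Original accept states
= {q0, q1} - {q0}
= {q1}
Complement language: strings of ODD length

Final answer: {q1}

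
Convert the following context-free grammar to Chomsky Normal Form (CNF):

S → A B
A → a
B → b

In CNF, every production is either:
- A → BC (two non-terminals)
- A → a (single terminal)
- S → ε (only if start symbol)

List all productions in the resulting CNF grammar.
The grammar has no ε-productions or unit productions to eliminate.
S → A B is already in CNF (two non-terminals) – keep it.
A → a is already in CNF (single terminal) – keep it.
B → b is already in CNF (single terminal) – keep it.
Resulting CNF grammar (3 productions): A → a; B → b; S → A B

Final answer: A → a; B → b; S → A B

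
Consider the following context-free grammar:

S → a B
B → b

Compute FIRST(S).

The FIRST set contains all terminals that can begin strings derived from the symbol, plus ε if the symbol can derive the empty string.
S has the single production S → a B, whose right-hand side begins with the terminal a. So FIRST(S) = {a}.

Final answer: {a}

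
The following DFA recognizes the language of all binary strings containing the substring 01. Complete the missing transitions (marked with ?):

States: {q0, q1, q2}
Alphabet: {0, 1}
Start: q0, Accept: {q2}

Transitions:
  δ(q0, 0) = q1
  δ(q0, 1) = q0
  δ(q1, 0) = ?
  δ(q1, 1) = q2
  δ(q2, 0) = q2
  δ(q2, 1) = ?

What each state remembers (consistent with the given transitions and accept states):
  q0: 01 not seen yet and the last symbol was not 0
  q1: 01 not seen yet and the last symbol was 0
  q2: the substring 01 has already been seen
Filling in the missing entries:
  δ(q1, 0): in q1 (01 not seen yet and the last symbol was 0), after reading 0 we have: 01 not seen yet and the last symbol was 0 → q1
  δ(q2, 1): in q2 (the substring 01 has already been seen), after reading 1 we have: the substring 01 has already been seen → q2

Final answer: δ(q1, 0) = q1; δ(q2, 1) = q2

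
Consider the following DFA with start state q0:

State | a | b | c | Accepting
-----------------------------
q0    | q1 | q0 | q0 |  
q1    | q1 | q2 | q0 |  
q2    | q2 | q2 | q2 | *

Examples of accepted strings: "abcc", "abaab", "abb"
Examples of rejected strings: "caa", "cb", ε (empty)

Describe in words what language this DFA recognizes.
strings over {a,b,c} containing 'ab' as substring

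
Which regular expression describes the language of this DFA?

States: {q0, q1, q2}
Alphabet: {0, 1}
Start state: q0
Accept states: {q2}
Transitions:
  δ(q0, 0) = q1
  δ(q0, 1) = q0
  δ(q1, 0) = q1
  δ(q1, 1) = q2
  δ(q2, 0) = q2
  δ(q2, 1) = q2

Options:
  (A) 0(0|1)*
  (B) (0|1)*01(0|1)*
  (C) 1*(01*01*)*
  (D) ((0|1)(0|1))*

Testing sample strings against the DFA:
  '01011' -> accepted
  '10' -> rejected
  '0000' -> rejected
  '00' -> rejected
Checking each option for a counterexample:
  (A) 0(0|1)*: '0' is rejected by the DFA but matches the regex → eliminated
  (B) (0|1)*01(0|1)*: agrees with the DFA on all strings of length ≤ 4
  (C) 1*(01*01*)*: ε is rejected by the DFA but matches the regex → eliminated
  (D) ((0|1)(0|1))*: ε is rejected by the DFA but matches the regex → eliminated
Only (B) (0|1)*01(0|1)* is consistent with the DFA.

Final answer: (B) (0|1)*01(0|1)*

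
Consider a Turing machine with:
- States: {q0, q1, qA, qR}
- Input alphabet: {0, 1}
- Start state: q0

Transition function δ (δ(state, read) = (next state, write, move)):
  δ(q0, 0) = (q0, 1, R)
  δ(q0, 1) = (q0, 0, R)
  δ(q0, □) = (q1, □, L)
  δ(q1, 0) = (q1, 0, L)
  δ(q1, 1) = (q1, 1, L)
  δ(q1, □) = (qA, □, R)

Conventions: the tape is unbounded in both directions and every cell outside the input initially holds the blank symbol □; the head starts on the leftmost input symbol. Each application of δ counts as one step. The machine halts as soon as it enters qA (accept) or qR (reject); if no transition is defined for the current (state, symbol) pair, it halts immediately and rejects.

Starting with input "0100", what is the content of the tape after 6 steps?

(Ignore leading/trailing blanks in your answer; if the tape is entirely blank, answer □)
Step 0: [q0]0100 (head at position 0)
Step 1: δ(q0, 0) = (q0, 1, R)  ⊢  1[q0]100 (head at position 1)
Step 2: δ(q0, 1) = (q0, 0, R)  ⊢  10[q0]00 (head at position 2)
Step 3: δ(q0, 0) = (q0, 1, R)  ⊢  101[q0]0 (head at position 3)
Step 4: δ(q0, 0) = (q0, 1, R)  ⊢  1011[q0]□ (head at position 4)
Step 5: δ(q0, □) = (q1, □, L)  ⊢  101[q1]1□ (head at position 3)
Step 6: δ(q1, 1) = (q1, 1, L)  ⊢  10[q1]11□ (head at position 2)
Tape after 6 steps (ignoring surrounding blanks): 1011

Final answer: Tape: 1011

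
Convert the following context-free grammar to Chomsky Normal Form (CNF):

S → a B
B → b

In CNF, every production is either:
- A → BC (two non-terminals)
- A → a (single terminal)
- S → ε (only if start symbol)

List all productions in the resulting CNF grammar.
The grammar has no ε-productions or unit productions to eliminate.
S → a B has terminal a in a right-hand side of length ≥ 2: introduce T_a → a and use T_a in place of a.
B → b is already in CNF (single terminal) – keep it.
S → a B becomes S → T_a B.
Resulting CNF grammar (3 productions): T_a → a; B → b; S → T_a B

Final answer: T_a → a; B → b; S → T_a B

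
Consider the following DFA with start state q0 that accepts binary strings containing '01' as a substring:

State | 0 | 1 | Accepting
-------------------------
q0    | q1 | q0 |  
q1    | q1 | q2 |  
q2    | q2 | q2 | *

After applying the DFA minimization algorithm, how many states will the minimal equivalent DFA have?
All 3 states are reachable from q0, so none can be removed as unreachable.
Table-filling: first mark every (accepting, non-accepting) pair as distinguishable (accepting: {q2}; non-accepting: {q0, q1}).
Round 1: (q0, q1) on '1' go to q0 and q2, already distinguishable → mark.
Every pair of states is distinguishable, so the DFA is already minimal.
Equivalence classes: {q0}, {q1}, {q2} → 3 states.

Final answer: 3 states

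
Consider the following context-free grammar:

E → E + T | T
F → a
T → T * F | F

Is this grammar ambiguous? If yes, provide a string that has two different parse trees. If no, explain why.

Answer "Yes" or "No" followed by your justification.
This is the standard stratified expression grammar: '+' is introduced only by the left-recursive rule E → E + T and '*' only by the left-recursive rule T → T * F, with F → a. For any string, the last '+' must be the one produced at the root E (everything after it is a T containing no '+'), and likewise within each T the last '*' is produced at its root. This fixes the parse tree uniquely (left-associative, '*' binding tighter than '+'), so every string has exactly one parse tree.

Final answer: No - the grammar is unambiguous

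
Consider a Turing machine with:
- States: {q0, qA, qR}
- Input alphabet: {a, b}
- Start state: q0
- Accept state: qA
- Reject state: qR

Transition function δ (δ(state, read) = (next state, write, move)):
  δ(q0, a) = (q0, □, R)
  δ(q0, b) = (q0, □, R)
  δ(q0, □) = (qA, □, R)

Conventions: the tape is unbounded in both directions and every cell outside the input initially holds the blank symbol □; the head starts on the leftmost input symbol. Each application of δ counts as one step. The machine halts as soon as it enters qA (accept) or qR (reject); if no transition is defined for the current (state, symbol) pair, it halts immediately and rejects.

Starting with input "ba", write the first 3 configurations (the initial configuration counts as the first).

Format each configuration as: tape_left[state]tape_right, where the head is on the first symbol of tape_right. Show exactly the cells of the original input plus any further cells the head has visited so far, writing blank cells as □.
Step 0: [q0]ba (head at position 0)
Step 1: δ(q0, b) = (q0, □, R)  ⊢  □[q0]a (head at position 1)
Step 2: δ(q0, a) = (q0, □, R)  ⊢  □□[q0]□ (head at position 2)

Final answer: [q0]ba ⊢ □[q0]a ⊢ □□[q0]□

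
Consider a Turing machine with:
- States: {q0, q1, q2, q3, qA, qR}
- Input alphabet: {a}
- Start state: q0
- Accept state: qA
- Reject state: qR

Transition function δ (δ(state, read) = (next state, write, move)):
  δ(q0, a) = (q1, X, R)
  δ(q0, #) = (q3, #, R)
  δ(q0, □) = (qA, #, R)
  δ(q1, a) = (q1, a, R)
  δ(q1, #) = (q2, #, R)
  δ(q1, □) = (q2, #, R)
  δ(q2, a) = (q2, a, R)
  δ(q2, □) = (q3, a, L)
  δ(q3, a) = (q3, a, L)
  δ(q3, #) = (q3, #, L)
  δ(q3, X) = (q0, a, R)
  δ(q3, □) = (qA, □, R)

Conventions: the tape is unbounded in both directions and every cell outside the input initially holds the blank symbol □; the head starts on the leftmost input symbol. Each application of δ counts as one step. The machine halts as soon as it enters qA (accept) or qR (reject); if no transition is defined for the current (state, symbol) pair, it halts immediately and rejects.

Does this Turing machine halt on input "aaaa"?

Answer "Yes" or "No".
Trace (configuration after each step, as tape_left[state]tape_right with head position):
Step 0: [q0]aaaa (head at position 0)
Step 1: X[q1]aaa (head 1)
Step 2: Xa[q1]aa (head 2)
Step 3: Xaa[q1]a (head 3)
Step 4: Xaaa[q1]□ (head 4)
Step 5: Xaaa#[q2]□ (head 5)
Step 6: Xaaa[q3]#a (head 4)
Step 7: Xaa[q3]a#a (head 3)
Step 8: Xa[q3]aa#a (head 2)
Step 9: X[q3]aaa#a (head 1)
Step 10: [q3]Xaaa#a (head 0)
Step 11: a[q0]aaa#a (head 1)
Step 12: aX[q1]aa#a (head 2)
Step 13: aXa[q1]a#a (head 3)
Step 14: aXaa[q1]#a (head 4)
Step 15: aXaa#[q2]a (head 5)
Step 16: aXaa#a[q2]□ (head 6)
Step 17: aXaa#[q3]aa (head 5)
Step 18: aXaa[q3]#aa (head 4)
Step 19: aXa[q3]a#aa (head 3)
Step 20: aX[q3]aa#aa (head 2)
Step 21: a[q3]Xaa#aa (head 1)
Step 22: aa[q0]aa#aa (head 2)
Step 23: aaX[q1]a#aa (head 3)
Step 24: aaXa[q1]#aa (head 4)
Step 25: aaXa#[q2]aa (head 5)
Step 26: aaXa#a[q2]a (head 6)
Step 27: aaXa#aa[q2]□ (head 7)
Step 28: aaXa#a[q3]aa (head 6)
Step 29: aaXa#[q3]aaa (head 5)
Step 30: aaXa[q3]#aaa (head 4)
Step 31: aaX[q3]a#aaa (head 3)
Step 32: aa[q3]Xa#aaa (head 2)
Step 33: aaa[q0]a#aaa (head 3)
Step 34: aaaX[q1]#aaa (head 4)
Step 35: aaaX#[q2]aaa (head 5)
Step 36: aaaX#a[q2]aa (head 6)
Step 37: aaaX#aa[q2]a (head 7)
Step 38: aaaX#aaa[q2]□ (head 8)
Step 39: aaaX#aa[q3]aa (head 7)
Step 40: aaaX#a[q3]aaa (head 6)
Step 41: aaaX#[q3]aaaa (head 5)
Step 42: aaaX[q3]#aaaa (head 4)
Step 43: aaa[q3]X#aaaa (head 3)
Step 44: aaaa[q0]#aaaa (head 4)
Step 45: aaaa#[q3]aaaa (head 5)
Step 46: aaaa[q3]#aaaa (head 4)
Step 47: aaa[q3]a#aaaa (head 3)
Step 48: aa[q3]aa#aaaa (head 2)
Step 49: a[q3]aaa#aaaa (head 1)
Step 50: [q3]aaaa#aaaa (head 0)
Step 51: [q3]□aaaa#aaaa (head -1)
Step 52: □[qA]aaaa#aaaa (head 0)
The machine is in qA, so it halts and accepts.
It halts after 52 steps.

Final answer: Yes - halts after 52 steps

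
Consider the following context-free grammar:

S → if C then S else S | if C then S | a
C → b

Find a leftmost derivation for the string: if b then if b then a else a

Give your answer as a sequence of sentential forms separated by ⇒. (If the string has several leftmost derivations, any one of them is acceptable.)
Start with S.
Step 1: the leftmost non-terminal is S; apply S → if C then S else S:  if C then S else S
Step 2: the leftmost non-terminal is C; apply C → b:  if b then S else S
Step 3: the leftmost non-terminal is S; apply S → if C then S:  if b then if C then S else S
Step 4: the leftmost non-terminal is C; apply C → b:  if b then if b then S else S
Step 5: the leftmost non-terminal is S; apply S → a:  if b then if b then a else S
Step 6: the leftmost non-terminal is S; apply S → a:  if b then if b then a else a

Final answer: S ⇒ if C then S else S ⇒ if b then S else S ⇒ if b then if C then S else S ⇒ if b then if b then S else S ⇒ if b then if b then a else S ⇒ if b then if b then a else a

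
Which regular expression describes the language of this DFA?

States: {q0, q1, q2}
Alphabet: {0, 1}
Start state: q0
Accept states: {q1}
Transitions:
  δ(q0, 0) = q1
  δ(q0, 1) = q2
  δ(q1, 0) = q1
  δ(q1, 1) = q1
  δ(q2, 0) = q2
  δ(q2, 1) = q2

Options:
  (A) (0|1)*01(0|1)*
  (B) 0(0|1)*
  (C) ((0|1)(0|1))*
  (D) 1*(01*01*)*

Testing sample strings against the DFA:
  '11111' -> rejected
  '10' -> rejected
  '011' -> accepted
  '0010' -> accepted
Checking each option for a counterexample:
  (A) (0|1)*01(0|1)*: '0' is accepted by the DFA but does not match the regex → eliminated
  (B) 0(0|1)*: agrees with the DFA on all strings of length ≤ 4
  (C) ((0|1)(0|1))*: ε is rejected by the DFA but matches the regex → eliminated
  (D) 1*(01*01*)*: ε is rejected by the DFA but matches the regex → eliminated
Only (B) 0(0|1)* is consistent with the DFA.

Final answer: (B) 0(0|1)*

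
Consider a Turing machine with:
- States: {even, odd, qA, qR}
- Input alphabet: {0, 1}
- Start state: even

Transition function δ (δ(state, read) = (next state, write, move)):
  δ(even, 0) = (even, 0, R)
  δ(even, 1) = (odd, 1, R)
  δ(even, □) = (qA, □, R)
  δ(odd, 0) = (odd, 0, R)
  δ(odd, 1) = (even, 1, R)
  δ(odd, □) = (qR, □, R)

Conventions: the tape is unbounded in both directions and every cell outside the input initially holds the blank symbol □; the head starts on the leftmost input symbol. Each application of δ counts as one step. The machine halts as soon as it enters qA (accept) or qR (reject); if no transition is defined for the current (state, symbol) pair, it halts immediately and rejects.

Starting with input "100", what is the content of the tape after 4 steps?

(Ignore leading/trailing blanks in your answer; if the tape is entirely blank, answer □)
Step 0: [even]100 (head at position 0)
Step 1: δ(even, 1) = (odd, 1, R)  ⊢  1[odd]00 (head at position 1)
Step 2: δ(odd, 0) = (odd, 0, R)  ⊢  10[odd]0 (head at position 2)
Step 3: δ(odd, 0) = (odd, 0, R)  ⊢  100[odd]□ (head at position 3)
Step 4: δ(odd, □) = (qR, □, R)  ⊢  100□[qR]□ (head at position 4)
Tape after 4 steps (ignoring surrounding blanks): 100

Final answer: Tape: 100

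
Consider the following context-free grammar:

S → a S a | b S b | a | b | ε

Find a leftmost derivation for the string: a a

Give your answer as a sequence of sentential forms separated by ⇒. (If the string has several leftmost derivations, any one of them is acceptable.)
Start with S.
Step 1: the leftmost non-terminal is S; apply S → a S a:  a S a
Step 2: the leftmost non-terminal is S; apply S → ε:  a a

Final answer: S ⇒ a S a ⇒ a a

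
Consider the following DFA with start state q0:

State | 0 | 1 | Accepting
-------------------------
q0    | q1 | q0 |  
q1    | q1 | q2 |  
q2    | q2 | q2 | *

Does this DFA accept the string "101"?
Start in q0.
Read '1': q0 → q0
Read '0': q0 → q1
Read '1': q1 → q2
Final state q2 is accepting, so the string is accepted.

Final answer: Yes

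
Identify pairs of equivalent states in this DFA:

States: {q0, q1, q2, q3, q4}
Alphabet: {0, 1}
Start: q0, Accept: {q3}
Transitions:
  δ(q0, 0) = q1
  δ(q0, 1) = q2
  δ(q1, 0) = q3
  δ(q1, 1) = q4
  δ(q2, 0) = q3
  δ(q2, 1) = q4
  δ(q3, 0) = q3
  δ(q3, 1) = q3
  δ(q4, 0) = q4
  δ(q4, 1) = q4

Using the table-filling algorithm:
Round 0 – mark pairs where exactly one state is accepting: (q0,q3), (q1,q3), (q2,q3), (q3,q4)
Round 1 – newly marked: (q0,q1) [on 0: q1 vs q3, already marked]; (q0,q2) [on 0: q1 vs q3, already marked]; (q1,q4) [on 0: q3 vs q4, already marked]; (q2,q4) [on 0: q3 vs q4, already marked]
Round 2 – newly marked: (q0,q4) [on 0: q1 vs q4, already marked]
No further pairs can be marked.
(q1, q2) unmarked: δ(q1,0)=q3, δ(q2,0)=q3; δ(q1,1)=q4, δ(q2,1)=q4 → equivalent
Equivalent pairs: (q1, q2)

Final answer: Equivalent pairs: (q1, q2)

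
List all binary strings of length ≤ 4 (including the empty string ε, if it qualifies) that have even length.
Checking every binary string of length 0 to 4:
  Length 0: accepted: ε | rejected: (none)
  Length 1: accepted: (none) | rejected: 0, 1
  Length 2: accepted: 00, 01, 10, 11 | rejected: (none)
  Length 3: accepted: (none) | rejected: 000, 001, 010, 011, 100, 101, 110, 111
  Length 4: accepted: 0000, 0001, 0010, 0011, 0100, 0101, 0110, 0111, 1000, 1001, 1010, 1011, 1100, 1101, 1110, 1111 | rejected: (none)
Total: 21 string(s).

Final answer: ε, 00, 01, 10, 11, 0000, 0001, 0010, 0011, 0100, 0101, 0110, 0111, 1000, 1001, 1010, 1011, 1100, 1101, 1110, 1111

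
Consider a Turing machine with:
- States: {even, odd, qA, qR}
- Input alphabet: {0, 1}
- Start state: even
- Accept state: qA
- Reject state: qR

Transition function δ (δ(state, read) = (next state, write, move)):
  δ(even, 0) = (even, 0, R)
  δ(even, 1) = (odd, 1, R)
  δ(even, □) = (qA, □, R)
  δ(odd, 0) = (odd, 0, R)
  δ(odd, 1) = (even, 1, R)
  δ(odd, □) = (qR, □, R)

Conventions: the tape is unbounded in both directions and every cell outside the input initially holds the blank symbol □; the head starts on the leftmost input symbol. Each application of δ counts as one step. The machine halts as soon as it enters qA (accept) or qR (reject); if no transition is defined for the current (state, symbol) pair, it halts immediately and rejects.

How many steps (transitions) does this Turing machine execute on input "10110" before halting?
Step 0: [even]10110 (head at position 0)
Step 1: δ(even, 1) = (odd, 1, R)  ⊢  1[odd]0110 (head at position 1)
Step 2: δ(odd, 0) = (odd, 0, R)  ⊢  10[odd]110 (head at position 2)
Step 3: δ(odd, 1) = (even, 1, R)  ⊢  101[even]10 (head at position 3)
Step 4: δ(even, 1) = (odd, 1, R)  ⊢  1011[odd]0 (head at position 4)
Step 5: δ(odd, 0) = (odd, 0, R)  ⊢  10110[odd]□ (head at position 5)
Step 6: δ(odd, □) = (qR, □, R)  ⊢  10110□[qR]□ (head at position 6)
The machine is in qR, so it halts and rejects.
Number of transitions executed: 6.

Final answer: 6 steps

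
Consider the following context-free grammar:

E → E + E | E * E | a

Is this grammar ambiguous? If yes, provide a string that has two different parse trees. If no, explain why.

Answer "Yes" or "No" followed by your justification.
Two different leftmost derivations of a + a * a:
  (1) E ⇒ E + E ⇒ a + E ⇒ a + E * E ⇒ a + a * E ⇒ a + a * a   (tree groups a + (a * a))
  (2) E ⇒ E * E ⇒ E + E * E ⇒ a + E * E ⇒ a + a * E ⇒ a + a * a   (tree groups (a + a) * a)
Two distinct leftmost derivations = two distinct parse trees, so the grammar is ambiguous.

Final answer: Yes - the string 'a + a * a' has two distinct leftmost derivations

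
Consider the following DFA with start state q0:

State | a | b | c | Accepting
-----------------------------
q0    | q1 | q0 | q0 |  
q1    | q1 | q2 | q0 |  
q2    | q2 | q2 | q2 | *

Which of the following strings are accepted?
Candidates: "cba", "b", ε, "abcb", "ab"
"cba": q0 → q0 → q0 → q1; q1 is not accepting → rejected
"b": q0 → q0; q0 is not accepting → rejected
ε: q0; q0 is not accepting → rejected
"abcb": q0 → q1 → q2 → q2 → q2; q2 is accepting → accepted
"ab": q0 → q1 → q2; q2 is accepting → accepted

Final answer: "abcb", "ab"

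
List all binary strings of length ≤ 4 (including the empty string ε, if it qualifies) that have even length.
Checking every binary string of length 0 to 4:
  Length 0: accepted: ε | rejected: (none)
  Length 1: accepted: (none) | rejected: 0, 1
  Length 2: accepted: 00, 01, 10, 11 | rejected: (none)
  Length 3: accepted: (none) | rejected: 000, 001, 010, 011, 100, 101, 110, 111
  Length 4: accepted: 0000, 0001, 0010, 0011, 0100, 0101, 0110, 0111, 1000, 1001, 1010, 1011, 1100, 1101, 1110, 1111 | rejected: (none)
Total: 21 string(s).

Final answer: ε, 00, 01, 10, 11, 0000, 0001, 0010, 0011, 0100, 0101, 0110, 0111, 1000, 1001, 1010, 1011, 1100, 1101, 1110, 1111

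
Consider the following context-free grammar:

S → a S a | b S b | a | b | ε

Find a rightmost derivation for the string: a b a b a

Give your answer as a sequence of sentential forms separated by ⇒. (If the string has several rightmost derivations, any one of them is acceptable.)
Start with S.
Step 1: the rightmost non-terminal is S; apply S → a S a:  a S a
Step 2: the rightmost non-terminal is S; apply S → b S b:  a b S b a
Step 3: the rightmost non-terminal is S; apply S → a:  a b a b a

Final answer: S ⇒ a S a ⇒ a b S b a ⇒ a b a b a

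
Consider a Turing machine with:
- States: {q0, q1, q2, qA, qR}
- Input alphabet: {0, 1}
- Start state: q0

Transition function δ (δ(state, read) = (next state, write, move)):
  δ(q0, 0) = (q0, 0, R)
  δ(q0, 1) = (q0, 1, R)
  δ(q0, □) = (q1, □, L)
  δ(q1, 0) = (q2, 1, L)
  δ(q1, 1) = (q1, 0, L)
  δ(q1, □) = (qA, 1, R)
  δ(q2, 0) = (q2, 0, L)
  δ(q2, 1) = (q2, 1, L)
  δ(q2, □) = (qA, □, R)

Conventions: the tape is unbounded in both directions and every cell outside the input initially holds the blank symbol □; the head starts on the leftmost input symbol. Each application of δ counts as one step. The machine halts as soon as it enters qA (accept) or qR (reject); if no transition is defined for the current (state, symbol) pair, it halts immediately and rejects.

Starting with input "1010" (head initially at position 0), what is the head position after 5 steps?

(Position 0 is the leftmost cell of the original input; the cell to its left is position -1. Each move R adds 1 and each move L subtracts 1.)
Step 0: [q0]1010 (head at position 0)
Step 1: δ(q0, 1) = (q0, 1, R)  ⊢  1[q0]010 (head at position 1)
Step 2: δ(q0, 0) = (q0, 0, R)  ⊢  10[q0]10 (head at position 2)
Step 3: δ(q0, 1) = (q0, 1, R)  ⊢  101[q0]0 (head at position 3)
Step 4: δ(q0, 0) = (q0, 0, R)  ⊢  1010[q0]□ (head at position 4)
Step 5: δ(q0, □) = (q1, □, L)  ⊢  101[q1]0□ (head at position 3)
Head position after 5 steps: 3

Final answer: Position 3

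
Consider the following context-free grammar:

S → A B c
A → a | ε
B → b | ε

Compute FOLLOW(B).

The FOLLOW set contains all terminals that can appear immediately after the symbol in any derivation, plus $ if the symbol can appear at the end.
B occurs in S → A B c, immediately followed by the terminal c. So FOLLOW(B) = {c}.

Final answer: {c}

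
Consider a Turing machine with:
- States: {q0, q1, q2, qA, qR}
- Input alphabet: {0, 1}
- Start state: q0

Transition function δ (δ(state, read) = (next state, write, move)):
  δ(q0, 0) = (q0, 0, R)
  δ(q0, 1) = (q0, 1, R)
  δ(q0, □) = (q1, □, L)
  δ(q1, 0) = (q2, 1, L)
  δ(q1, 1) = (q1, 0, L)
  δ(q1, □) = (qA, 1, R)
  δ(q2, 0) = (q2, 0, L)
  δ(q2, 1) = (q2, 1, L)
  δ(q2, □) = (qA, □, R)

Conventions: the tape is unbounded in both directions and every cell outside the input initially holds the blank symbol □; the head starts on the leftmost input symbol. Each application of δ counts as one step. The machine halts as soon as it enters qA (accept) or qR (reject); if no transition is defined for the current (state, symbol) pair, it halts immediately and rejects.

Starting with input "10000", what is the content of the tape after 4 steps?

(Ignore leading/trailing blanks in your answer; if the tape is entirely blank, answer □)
Step 0: [q0]10000 (head at position 0)
Step 1: δ(q0, 1) = (q0, 1, R)  ⊢  1[q0]0000 (head at position 1)
Step 2: δ(q0, 0) = (q0, 0, R)  ⊢  10[q0]000 (head at position 2)
Step 3: δ(q0, 0) = (q0, 0, R)  ⊢  100[q0]00 (head at position 3)
Step 4: δ(q0, 0) = (q0, 0, R)  ⊢  1000[q0]0 (head at position 4)
Tape after 4 steps (ignoring surrounding blanks): 10000

Final answer: Tape: 10000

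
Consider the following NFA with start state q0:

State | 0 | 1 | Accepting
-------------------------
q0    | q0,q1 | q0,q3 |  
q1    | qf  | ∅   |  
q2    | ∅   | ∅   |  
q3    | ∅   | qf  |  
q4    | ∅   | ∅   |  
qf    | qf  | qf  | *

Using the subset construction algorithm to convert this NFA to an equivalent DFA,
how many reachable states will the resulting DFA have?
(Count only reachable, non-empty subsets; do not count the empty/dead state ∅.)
Start subset: {q0}
{q0}: on 0 → {q0, q1}, on 1 → {q0, q3}
{q0, q1}: on 0 → {q0, q1, qf}, on 1 → {q0, q3}
{q0, q3}: on 0 → {q0, q1}, on 1 → {q0, q3, qf}
{q0, q1, qf}: on 0 → {q0, q1, qf}, on 1 → {q0, q3, qf}
{q0, q3, qf}: on 0 → {q0, q1, qf}, on 1 → {q0, q3, qf}
Reachable non-empty subsets: {q0}, {q0, q1}, {q0, q3}, {q0, q1, qf}, {q0, q3, qf} — 5 in total.

Final answer: 5 states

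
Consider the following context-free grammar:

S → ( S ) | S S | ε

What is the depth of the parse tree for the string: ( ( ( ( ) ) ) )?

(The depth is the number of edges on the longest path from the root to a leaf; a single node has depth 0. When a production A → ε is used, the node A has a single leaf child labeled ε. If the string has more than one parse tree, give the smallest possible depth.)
The string is 4 nested pairs. The shallowest parse tree applies S → ( S ) 4 times (one node per nested pair, each a child of the previous) and then S → ε in the middle.
S nodes at depths 0..4, ε leaf at depth 5; parentheses leaves are at depths 1..4.
(Using S → S S with an S → ε child anywhere only adds levels, so it cannot give a shallower tree.)
Depth = 5.

Final answer: 5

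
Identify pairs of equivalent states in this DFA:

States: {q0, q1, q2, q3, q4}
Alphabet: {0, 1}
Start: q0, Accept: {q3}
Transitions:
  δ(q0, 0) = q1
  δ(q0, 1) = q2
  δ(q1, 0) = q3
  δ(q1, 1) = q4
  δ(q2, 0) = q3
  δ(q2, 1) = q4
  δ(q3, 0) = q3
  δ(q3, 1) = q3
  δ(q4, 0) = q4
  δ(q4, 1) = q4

Using the table-filling algorithm:
Round 0 – mark pairs where exactly one state is accepting: (q0,q3), (q1,q3), (q2,q3), (q3,q4)
Round 1 – newly marked: (q0,q1) [on 0: q1 vs q3, already marked]; (q0,q2) [on 0: q1 vs q3, already marked]; (q1,q4) [on 0: q3 vs q4, already marked]; (q2,q4) [on 0: q3 vs q4, already marked]
Round 2 – newly marked: (q0,q4) [on 0: q1 vs q4, already marked]
No further pairs can be marked.
(q1, q2) unmarked: δ(q1,0)=q3, δ(q2,0)=q3; δ(q1,1)=q4, δ(q2,1)=q4 → equivalent
Equivalent pairs: (q1, q2)

Final answer: Equivalent pairs: (q1, q2)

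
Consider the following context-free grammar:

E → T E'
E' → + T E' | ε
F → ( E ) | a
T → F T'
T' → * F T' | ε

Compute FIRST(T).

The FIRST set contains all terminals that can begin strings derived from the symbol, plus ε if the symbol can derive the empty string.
FIRST(F): F → ( E ) contributes '(' and F → a contributes 'a', so FIRST(F) = {(, a}. F is not nullable.
FIRST(T): T → F T' begins with F, and F is not nullable, so FIRST(T) = FIRST(F) = {(, a}.

Final answer: {(, a}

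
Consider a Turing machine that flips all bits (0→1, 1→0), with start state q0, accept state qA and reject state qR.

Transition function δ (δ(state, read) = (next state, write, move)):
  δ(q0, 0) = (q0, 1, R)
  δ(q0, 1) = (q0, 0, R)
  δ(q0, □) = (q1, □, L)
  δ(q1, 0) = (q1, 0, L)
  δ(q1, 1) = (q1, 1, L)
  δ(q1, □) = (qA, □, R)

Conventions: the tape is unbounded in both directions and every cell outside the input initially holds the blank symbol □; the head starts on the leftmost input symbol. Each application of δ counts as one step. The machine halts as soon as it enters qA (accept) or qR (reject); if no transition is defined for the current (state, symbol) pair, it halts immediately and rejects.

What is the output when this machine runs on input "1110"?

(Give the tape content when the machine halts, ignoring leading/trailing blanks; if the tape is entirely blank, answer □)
Step 0: [q0]1110 (head at position 0)
Step 1: δ(q0, 1) = (q0, 0, R)  ⊢  0[q0]110 (head at position 1)
Step 2: δ(q0, 1) = (q0, 0, R)  ⊢  00[q0]10 (head at position 2)
Step 3: δ(q0, 1) = (q0, 0, R)  ⊢  000[q0]0 (head at position 3)
Step 4: δ(q0, 0) = (q0, 1, R)  ⊢  0001[q0]□ (head at position 4)
Step 5: δ(q0, □) = (q1, □, L)  ⊢  000[q1]1□ (head at position 3)
Step 6: δ(q1, 1) = (q1, 1, L)  ⊢  00[q1]01□ (head at position 2)
Step 7: δ(q1, 0) = (q1, 0, L)  ⊢  0[q1]001□ (head at position 1)
Step 8: δ(q1, 0) = (q1, 0, L)  ⊢  [q1]0001□ (head at position 0)
Step 9: δ(q1, 0) = (q1, 0, L)  ⊢  [q1]□0001□ (head at position -1)
Step 10: δ(q1, □) = (qA, □, R)  ⊢  □[qA]0001□ (head at position 0)
The machine is in qA, so it halts and accepts.
Tape content when halted (ignoring surrounding blanks): 0001

Final answer: Output: 0001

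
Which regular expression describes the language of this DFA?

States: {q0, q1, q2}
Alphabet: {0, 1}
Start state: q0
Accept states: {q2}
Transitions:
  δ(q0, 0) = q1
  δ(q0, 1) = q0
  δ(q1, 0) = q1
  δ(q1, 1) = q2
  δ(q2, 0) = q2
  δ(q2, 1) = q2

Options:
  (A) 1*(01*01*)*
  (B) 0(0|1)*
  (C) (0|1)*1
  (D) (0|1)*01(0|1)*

Testing sample strings against the DFA:
  '01' -> accepted
  '101' -> accepted
  '00' -> rejected
  '11' -> rejected
Checking each option for a counterexample:
  (A) 1*(01*01*)*: ε is rejected by the DFA but matches the regex → eliminated
  (B) 0(0|1)*: '0' is rejected by the DFA but matches the regex → eliminated
  (C) (0|1)*1: '1' is rejected by the DFA but matches the regex → eliminated
  (D) (0|1)*01(0|1)*: agrees with the DFA on all strings of length ≤ 4
Only (D) (0|1)*01(0|1)* is consistent with the DFA.

Final answer: (D) (0|1)*01(0|1)*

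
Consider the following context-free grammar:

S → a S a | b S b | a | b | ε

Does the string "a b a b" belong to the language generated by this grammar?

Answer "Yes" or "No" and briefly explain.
Every production places the same symbol at both ends (or yields a single symbol / ε), so every derived string is a palindrome. a b a b reversed is b a b a ≠ a b a b, so it is not a palindrome and cannot be derived (already the first step fails: the string starts with a but ends with b, so neither S → a S a nor S → b S b fits).

Final answer: No - no valid derivation exists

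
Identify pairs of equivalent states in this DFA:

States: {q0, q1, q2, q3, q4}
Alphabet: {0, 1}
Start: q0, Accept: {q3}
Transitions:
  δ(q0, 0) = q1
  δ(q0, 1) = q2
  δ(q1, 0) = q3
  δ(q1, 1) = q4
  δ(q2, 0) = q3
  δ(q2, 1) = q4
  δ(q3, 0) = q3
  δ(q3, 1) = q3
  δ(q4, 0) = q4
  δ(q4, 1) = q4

Using the table-filling algorithm:
Round 0 – mark pairs where exactly one state is accepting: (q0,q3), (q1,q3), (q2,q3), (q3,q4)
Round 1 – newly marked: (q0,q1) [on 0: q1 vs q3, already marked]; (q0,q2) [on 0: q1 vs q3, already marked]; (q1,q4) [on 0: q3 vs q4, already marked]; (q2,q4) [on 0: q3 vs q4, already marked]
Round 2 – newly marked: (q0,q4) [on 0: q1 vs q4, already marked]
No further pairs can be marked.
(q1, q2) unmarked: δ(q1,0)=q3, δ(q2,0)=q3; δ(q1,1)=q4, δ(q2,1)=q4 → equivalent
Equivalent pairs: (q1, q2)

Final answer: Equivalent pairs: (q1, q2)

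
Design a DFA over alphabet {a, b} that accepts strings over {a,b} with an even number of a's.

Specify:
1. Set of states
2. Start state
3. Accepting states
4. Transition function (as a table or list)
One valid DFA (any DFA recognizing the same language is acceptable):
States: {q0, q1}
Start: q0
Accepting: {q0}
Transitions (accepting states marked with *):
State | a | b | Accepting
-------------------------
q0    | q1 | q0 | *
q1    | q0 | q1 |  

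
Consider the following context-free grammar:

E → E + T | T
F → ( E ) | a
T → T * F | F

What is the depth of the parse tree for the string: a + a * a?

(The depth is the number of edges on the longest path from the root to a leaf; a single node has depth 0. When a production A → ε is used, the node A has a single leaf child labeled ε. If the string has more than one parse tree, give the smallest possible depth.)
The grammar is unambiguous; the parse tree of a + a * a is:
E → E + T at the root (depth 0).
  Left E (depth 1) → T (2) → F (3) → a (4).
  Right T (depth 1) → T * F; that T (2) → F (3) → a (4); F (2) → a (3).
The longest root-to-leaf paths have 4 edges.
Depth = 4.

Final answer: 4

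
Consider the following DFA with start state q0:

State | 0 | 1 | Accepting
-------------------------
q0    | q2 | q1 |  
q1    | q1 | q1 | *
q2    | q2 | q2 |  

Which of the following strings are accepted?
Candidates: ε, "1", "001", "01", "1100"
ε: q0; q0 is not accepting → rejected
"1": q0 → q1; q1 is accepting → accepted
"001": q0 → q2 → q2 → q2; q2 is not accepting → rejected
"01": q0 → q2 → q2; q2 is not accepting → rejected
"1100": q0 → q1 → q1 → q1 → q1; q1 is accepting → accepted

Final answer: "1", "1100"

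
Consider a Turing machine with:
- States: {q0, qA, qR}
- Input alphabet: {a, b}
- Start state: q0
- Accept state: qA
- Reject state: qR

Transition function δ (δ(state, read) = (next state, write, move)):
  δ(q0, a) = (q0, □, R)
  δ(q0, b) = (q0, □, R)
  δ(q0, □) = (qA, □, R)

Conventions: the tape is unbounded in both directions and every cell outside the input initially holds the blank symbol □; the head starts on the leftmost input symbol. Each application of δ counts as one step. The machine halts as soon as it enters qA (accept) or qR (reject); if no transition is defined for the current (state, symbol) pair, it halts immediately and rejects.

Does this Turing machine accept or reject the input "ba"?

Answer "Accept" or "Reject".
Step 0: [q0]ba (head at position 0)
Step 1: δ(q0, b) = (q0, □, R)  ⊢  □[q0]a (head at position 1)
Step 2: δ(q0, a) = (q0, □, R)  ⊢  □□[q0]□ (head at position 2)
Step 3: δ(q0, □) = (qA, □, R)  ⊢  □□□[qA]□ (head at position 3)
The machine is in qA, so it halts and accepts.

Final answer: Accept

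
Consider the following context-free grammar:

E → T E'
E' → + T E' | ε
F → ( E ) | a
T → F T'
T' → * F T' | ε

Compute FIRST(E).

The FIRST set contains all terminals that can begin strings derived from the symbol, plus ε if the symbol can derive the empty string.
FIRST(F): F → ( E ) contributes '(' and F → a contributes 'a', so FIRST(F) = {(, a}. F is not nullable.
FIRST(T): T → F T' begins with F, and F is not nullable, so FIRST(T) = FIRST(F) = {(, a}.
FIRST(E): E → T E' begins with T, and T is not nullable, so FIRST(E) = FIRST(T) = {(, a}.

Final answer: {(, a}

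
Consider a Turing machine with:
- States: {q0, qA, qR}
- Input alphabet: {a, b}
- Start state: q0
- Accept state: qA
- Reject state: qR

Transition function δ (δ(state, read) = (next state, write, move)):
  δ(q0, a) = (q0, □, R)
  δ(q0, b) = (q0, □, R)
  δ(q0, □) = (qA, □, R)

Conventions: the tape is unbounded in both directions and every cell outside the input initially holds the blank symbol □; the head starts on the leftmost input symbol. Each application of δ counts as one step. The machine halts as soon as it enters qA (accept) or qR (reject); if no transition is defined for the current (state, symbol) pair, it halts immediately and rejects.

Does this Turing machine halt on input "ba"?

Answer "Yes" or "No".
Step 0: [q0]ba (head at position 0)
Step 1: δ(q0, b) = (q0, □, R)  ⊢  □[q0]a (head at position 1)
Step 2: δ(q0, a) = (q0, □, R)  ⊢  □□[q0]□ (head at position 2)
Step 3: δ(q0, □) = (qA, □, R)  ⊢  □□□[qA]□ (head at position 3)
The machine is in qA, so it halts and accepts.
It halts after 3 steps.

Final answer: Yes - halts after 3 steps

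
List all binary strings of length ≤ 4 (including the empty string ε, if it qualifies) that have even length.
Checking every binary string of length 0 to 4:
  Length 0: accepted: ε | rejected: (none)
  Length 1: accepted: (none) | rejected: 0, 1
  Length 2: accepted: 00, 01, 10, 11 | rejected: (none)
  Length 3: accepted: (none) | rejected: 000, 001, 010, 011, 100, 101, 110, 111
  Length 4: accepted: 0000, 0001, 0010, 0011, 0100, 0101, 0110, 0111, 1000, 1001, 1010, 1011, 1100, 1101, 1110, 1111 | rejected: (none)
Total: 21 string(s).

Final answer: ε, 00, 01, 10, 11, 0000, 0001, 0010, 0011, 0100, 0101, 0110, 0111, 1000, 1001, 1010, 1011, 1100, 1101, 1110, 1111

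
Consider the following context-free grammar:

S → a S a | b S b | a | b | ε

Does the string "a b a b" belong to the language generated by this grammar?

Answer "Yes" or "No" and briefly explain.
Every production places the same symbol at both ends (or yields a single symbol / ε), so every derived string is a palindrome. a b a b reversed is b a b a ≠ a b a b, so it is not a palindrome and cannot be derived (already the first step fails: the string starts with a but ends with b, so neither S → a S a nor S → b S b fits).

Final answer: No - no valid derivation exists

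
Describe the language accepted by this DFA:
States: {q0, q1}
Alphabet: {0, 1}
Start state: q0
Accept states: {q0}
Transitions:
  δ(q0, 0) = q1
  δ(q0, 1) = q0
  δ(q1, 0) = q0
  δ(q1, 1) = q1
Analyzing the DFA structure:
Start state: q0
Accept states: {q0}
Interpreting what each state remembers (checking against the transitions):
  q0: an even number of 0s has been read so far
  q1: an odd number of 0s has been read so far
  δ(q0, 0): in q0 (an even number of 0s has been read so far), after reading 0 we have: an odd number of 0s has been read so far → q1
  δ(q0, 1): in q0 (an even number of 0s has been read so far), after reading 1 we have: an even number of 0s has been read so far → q0
  δ(q1, 0): in q1 (an odd number of 0s has been read so far), after reading 0 we have: an even number of 0s has been read so far → q0
  δ(q1, 1): in q1 (an odd number of 0s has been read so far), after reading 1 we have: an odd number of 0s has been read so far → q1
A string is accepted iff it ends in {q0}, i.e. an even number of 0s has been read so far.
Language: All binary strings with an even number of 0s

Final answer: All binary strings with an even number of 0s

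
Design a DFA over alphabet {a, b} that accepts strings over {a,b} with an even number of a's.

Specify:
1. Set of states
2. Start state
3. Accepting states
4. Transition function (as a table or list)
One valid DFA (any DFA recognizing the same language is acceptable):
States: {q0, q1}
Start: q0
Accepting: {q0}
Transitions (accepting states marked with *):
State | a | b | Accepting
-------------------------
q0    | q1 | q0 | *
q1    | q0 | q1 |  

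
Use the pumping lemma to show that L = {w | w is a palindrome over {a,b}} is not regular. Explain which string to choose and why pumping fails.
Language: L = {w | w is a palindrome over {a,b}} (strings that read the same forwards and backwards)
Step 1: Assume for contradiction that L is regular, with pumping length p.
Step 2: Choose s = a^p b a^p. Then s ∈ L (it reads the same forwards and backwards) and |s| ≥ p.
Step 3: Consider any decomposition s = xyz with |xy| ≤ p and |y| > 0. Since |xy| ≤ p and the first p symbols of s are all a's, y = a^k for some k with 1 ≤ k ≤ p.
Step 4: Pumping up (i = 2): xy²z = a^(p+k) b a^p. Its reverse is a^p b a^(p+k) ≠ a^(p+k) b a^p (the single b is no longer in the middle), so xy²z is not a palindrome and xy²z ∉ L.
This contradicts the pumping lemma, so L is not regular.

Final answer: Choose s = a^p b a^p. Since |xy| ≤ p, y = a^k with k ≥ 1. Then xy²z = a^(p+k) b a^p is not a palindrome, so ∉ L.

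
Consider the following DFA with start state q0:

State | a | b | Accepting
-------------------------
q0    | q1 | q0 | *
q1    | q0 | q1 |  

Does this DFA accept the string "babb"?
Start in q0.
Read 'b': q0 → q0
Read 'a': q0 → q1
Read 'b': q1 → q1
Read 'b': q1 → q1
Final state q1 is not accepting, so the string is rejected.

Final answer: No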